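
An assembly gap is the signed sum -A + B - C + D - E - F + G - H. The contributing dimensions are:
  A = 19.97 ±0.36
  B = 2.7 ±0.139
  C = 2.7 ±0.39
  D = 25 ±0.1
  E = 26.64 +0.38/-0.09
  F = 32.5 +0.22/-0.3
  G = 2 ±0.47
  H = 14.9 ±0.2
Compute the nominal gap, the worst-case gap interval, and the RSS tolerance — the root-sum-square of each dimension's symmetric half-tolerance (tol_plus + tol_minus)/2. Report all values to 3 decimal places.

Stack each dimension's contribution:
  -A: nom -19.970 → Σnom=-19.970; wc +0.360/-0.360 → slack +0.360/-0.360; half-tol=0.360, Σhalf²=0.129600
  +B: nom +2.700 → Σnom=-17.270; wc +0.139/-0.139 → slack +0.499/-0.499; half-tol=0.139, Σhalf²=0.148921
  -C: nom -2.700 → Σnom=-19.970; wc +0.390/-0.390 → slack +0.889/-0.889; half-tol=0.390, Σhalf²=0.301021
  +D: nom +25.000 → Σnom=5.030; wc +0.100/-0.100 → slack +0.989/-0.989; half-tol=0.100, Σhalf²=0.311021
  -E: nom -26.640 → Σnom=-21.610; wc +0.090/-0.380 → slack +1.079/-1.369; half-tol=0.235, Σhalf²=0.366246
  -F: nom -32.500 → Σnom=-54.110; wc +0.300/-0.220 → slack +1.379/-1.589; half-tol=0.260, Σhalf²=0.433846
  +G: nom +2.000 → Σnom=-52.110; wc +0.470/-0.470 → slack +1.849/-2.059; half-tol=0.470, Σhalf²=0.654746
  -H: nom -14.900 → Σnom=-67.010; wc +0.200/-0.200 → slack +2.049/-2.259; half-tol=0.200, Σhalf²=0.694746
Nominal = -67.010. Worst-case = [-67.010 - 2.259, -67.010 + 2.049] = [-69.269, -64.961]. RSS = √0.694746 = 0.834.

nominal=-67.010 wc=[-69.269,-64.961] rss=0.834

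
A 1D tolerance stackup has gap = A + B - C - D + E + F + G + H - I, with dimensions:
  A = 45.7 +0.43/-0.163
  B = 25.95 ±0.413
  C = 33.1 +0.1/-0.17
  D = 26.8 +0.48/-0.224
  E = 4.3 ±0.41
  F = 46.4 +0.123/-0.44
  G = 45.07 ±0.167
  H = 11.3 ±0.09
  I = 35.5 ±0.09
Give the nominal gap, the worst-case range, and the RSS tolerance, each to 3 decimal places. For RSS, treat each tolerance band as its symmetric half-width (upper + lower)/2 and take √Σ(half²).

nominal=83.320 wc=[80.967,85.437] rss=0.832

Stack each dimension's contribution:
  +A: nom +45.700 → Σnom=45.700; wc +0.430/-0.163 → slack +0.430/-0.163; half-tol=0.296, Σhalf²=0.087912
  +B: nom +25.950 → Σnom=71.650; wc +0.413/-0.413 → slack +0.843/-0.576; half-tol=0.413, Σhalf²=0.258481
  -C: nom -33.100 → Σnom=38.550; wc +0.170/-0.100 → slack +1.013/-0.676; half-tol=0.135, Σhalf²=0.276706
  -D: nom -26.800 → Σnom=11.750; wc +0.224/-0.480 → slack +1.237/-1.156; half-tol=0.352, Σhalf²=0.400610
  +E: nom +4.300 → Σnom=16.050; wc +0.410/-0.410 → slack +1.647/-1.566; half-tol=0.410, Σhalf²=0.568710
  +F: nom +46.400 → Σnom=62.450; wc +0.123/-0.440 → slack +1.770/-2.006; half-tol=0.281, Σhalf²=0.647952
  +G: nom +45.070 → Σnom=107.520; wc +0.167/-0.167 → slack +1.937/-2.173; half-tol=0.167, Σhalf²=0.675841
  +H: nom +11.300 → Σnom=118.820; wc +0.090/-0.090 → slack +2.027/-2.263; half-tol=0.090, Σhalf²=0.683941
  -I: nom -35.500 → Σnom=83.320; wc +0.090/-0.090 → slack +2.117/-2.353; half-tol=0.090, Σhalf²=0.692041
Nominal = 83.320. Worst-case = [83.320 - 2.353, 83.320 + 2.117] = [80.967, 85.437]. RSS = √0.692041 = 0.832.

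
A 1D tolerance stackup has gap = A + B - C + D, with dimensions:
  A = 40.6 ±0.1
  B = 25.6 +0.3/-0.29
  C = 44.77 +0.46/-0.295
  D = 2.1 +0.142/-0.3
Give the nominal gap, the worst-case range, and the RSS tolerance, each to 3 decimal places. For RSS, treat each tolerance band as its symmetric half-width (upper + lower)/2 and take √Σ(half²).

nominal=23.530 wc=[22.380,24.367] rss=0.537

Stack each dimension's contribution:
  +A: nom +40.600 → Σnom=40.600; wc +0.100/-0.100 → slack +0.100/-0.100; half-tol=0.100, Σhalf²=0.010000
  +B: nom +25.600 → Σnom=66.200; wc +0.300/-0.290 → slack +0.400/-0.390; half-tol=0.295, Σhalf²=0.097025
  -C: nom -44.770 → Σnom=21.430; wc +0.295/-0.460 → slack +0.695/-0.850; half-tol=0.378, Σhalf²=0.239531
  +D: nom +2.100 → Σnom=23.530; wc +0.142/-0.300 → slack +0.837/-1.150; half-tol=0.221, Σhalf²=0.288372
Nominal = 23.530. Worst-case = [23.530 - 1.150, 23.530 + 0.837] = [22.380, 24.367]. RSS = √0.288372 = 0.537.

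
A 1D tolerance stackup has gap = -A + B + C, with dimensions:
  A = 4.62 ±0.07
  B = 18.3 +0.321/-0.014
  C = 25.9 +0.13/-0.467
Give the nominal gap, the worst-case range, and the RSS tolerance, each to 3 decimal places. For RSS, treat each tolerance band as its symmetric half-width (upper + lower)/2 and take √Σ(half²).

Stack each dimension's contribution:
  -A: nom -4.620 → Σnom=-4.620; wc +0.070/-0.070 → slack +0.070/-0.070; half-tol=0.070, Σhalf²=0.004900
  +B: nom +18.300 → Σnom=13.680; wc +0.321/-0.014 → slack +0.391/-0.084; half-tol=0.168, Σhalf²=0.032956
  +C: nom +25.900 → Σnom=39.580; wc +0.130/-0.467 → slack +0.521/-0.551; half-tol=0.298, Σhalf²=0.122059
Nominal = 39.580. Worst-case = [39.580 - 0.551, 39.580 + 0.521] = [39.029, 40.101]. RSS = √0.122059 = 0.349.

nominal=39.580 wc=[39.029,40.101] rss=0.349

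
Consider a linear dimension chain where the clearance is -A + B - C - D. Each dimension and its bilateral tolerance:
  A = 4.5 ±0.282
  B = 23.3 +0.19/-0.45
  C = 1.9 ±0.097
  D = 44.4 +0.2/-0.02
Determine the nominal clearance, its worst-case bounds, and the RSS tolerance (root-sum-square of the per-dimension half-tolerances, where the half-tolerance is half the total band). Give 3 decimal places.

nominal=-27.500 wc=[-28.529,-26.911] rss=0.451

Stack each dimension's contribution:
  -A: nom -4.500 → Σnom=-4.500; wc +0.282/-0.282 → slack +0.282/-0.282; half-tol=0.282, Σhalf²=0.079524
  +B: nom +23.300 → Σnom=18.800; wc +0.190/-0.450 → slack +0.472/-0.732; half-tol=0.320, Σhalf²=0.181924
  -C: nom -1.900 → Σnom=16.900; wc +0.097/-0.097 → slack +0.569/-0.829; half-tol=0.097, Σhalf²=0.191333
  -D: nom -44.400 → Σnom=-27.500; wc +0.020/-0.200 → slack +0.589/-1.029; half-tol=0.110, Σhalf²=0.203433
Nominal = -27.500. Worst-case = [-27.500 - 1.029, -27.500 + 0.589] = [-28.529, -26.911]. RSS = √0.203433 = 0.451.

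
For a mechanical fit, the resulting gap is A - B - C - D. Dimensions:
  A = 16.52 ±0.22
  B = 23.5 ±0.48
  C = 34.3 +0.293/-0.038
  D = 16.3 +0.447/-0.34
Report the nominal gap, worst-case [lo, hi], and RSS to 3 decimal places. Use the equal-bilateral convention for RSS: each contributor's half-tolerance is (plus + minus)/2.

nominal=-57.580 wc=[-59.020,-56.502] rss=0.679

Stack each dimension's contribution:
  +A: nom +16.520 → Σnom=16.520; wc +0.220/-0.220 → slack +0.220/-0.220; half-tol=0.220, Σhalf²=0.048400
  -B: nom -23.500 → Σnom=-6.980; wc +0.480/-0.480 → slack +0.700/-0.700; half-tol=0.480, Σhalf²=0.278800
  -C: nom -34.300 → Σnom=-41.280; wc +0.038/-0.293 → slack +0.738/-0.993; half-tol=0.165, Σhalf²=0.306190
  -D: nom -16.300 → Σnom=-57.580; wc +0.340/-0.447 → slack +1.078/-1.440; half-tol=0.394, Σhalf²=0.461033
Nominal = -57.580. Worst-case = [-57.580 - 1.440, -57.580 + 1.078] = [-59.020, -56.502]. RSS = √0.461033 = 0.679.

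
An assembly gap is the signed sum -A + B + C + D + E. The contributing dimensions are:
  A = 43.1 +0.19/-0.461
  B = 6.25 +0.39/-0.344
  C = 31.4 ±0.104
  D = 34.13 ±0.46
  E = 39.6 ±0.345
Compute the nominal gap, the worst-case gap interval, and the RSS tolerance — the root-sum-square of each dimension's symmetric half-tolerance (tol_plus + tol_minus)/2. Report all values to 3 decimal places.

Stack each dimension's contribution:
  -A: nom -43.100 → Σnom=-43.100; wc +0.461/-0.190 → slack +0.461/-0.190; half-tol=0.326, Σhalf²=0.105950
  +B: nom +6.250 → Σnom=-36.850; wc +0.390/-0.344 → slack +0.851/-0.534; half-tol=0.367, Σhalf²=0.240639
  +C: nom +31.400 → Σnom=-5.450; wc +0.104/-0.104 → slack +0.955/-0.638; half-tol=0.104, Σhalf²=0.251455
  +D: nom +34.130 → Σnom=28.680; wc +0.460/-0.460 → slack +1.415/-1.098; half-tol=0.460, Σhalf²=0.463055
  +E: nom +39.600 → Σnom=68.280; wc +0.345/-0.345 → slack +1.760/-1.443; half-tol=0.345, Σhalf²=0.582080
Nominal = 68.280. Worst-case = [68.280 - 1.443, 68.280 + 1.760] = [66.837, 70.040]. RSS = √0.582080 = 0.763.

nominal=68.280 wc=[66.837,70.040] rss=0.763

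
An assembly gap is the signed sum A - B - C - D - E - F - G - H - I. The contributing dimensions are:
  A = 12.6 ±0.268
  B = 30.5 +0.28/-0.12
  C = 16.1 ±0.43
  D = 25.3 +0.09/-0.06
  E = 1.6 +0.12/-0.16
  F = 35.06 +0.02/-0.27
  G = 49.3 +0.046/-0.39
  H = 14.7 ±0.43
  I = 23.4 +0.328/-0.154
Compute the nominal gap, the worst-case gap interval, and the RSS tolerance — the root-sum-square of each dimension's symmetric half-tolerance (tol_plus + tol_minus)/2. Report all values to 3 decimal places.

Stack each dimension's contribution:
  +A: nom +12.600 → Σnom=12.600; wc +0.268/-0.268 → slack +0.268/-0.268; half-tol=0.268, Σhalf²=0.071824
  -B: nom -30.500 → Σnom=-17.900; wc +0.120/-0.280 → slack +0.388/-0.548; half-tol=0.200, Σhalf²=0.111824
  -C: nom -16.100 → Σnom=-34.000; wc +0.430/-0.430 → slack +0.818/-0.978; half-tol=0.430, Σhalf²=0.296724
  -D: nom -25.300 → Σnom=-59.300; wc +0.060/-0.090 → slack +0.878/-1.068; half-tol=0.075, Σhalf²=0.302349
  -E: nom -1.600 → Σnom=-60.900; wc +0.160/-0.120 → slack +1.038/-1.188; half-tol=0.140, Σhalf²=0.321949
  -F: nom -35.060 → Σnom=-95.960; wc +0.270/-0.020 → slack +1.308/-1.208; half-tol=0.145, Σhalf²=0.342974
  -G: nom -49.300 → Σnom=-145.260; wc +0.390/-0.046 → slack +1.698/-1.254; half-tol=0.218, Σhalf²=0.390498
  -H: nom -14.700 → Σnom=-159.960; wc +0.430/-0.430 → slack +2.128/-1.684; half-tol=0.430, Σhalf²=0.575398
  -I: nom -23.400 → Σnom=-183.360; wc +0.154/-0.328 → slack +2.282/-2.012; half-tol=0.241, Σhalf²=0.633479
Nominal = -183.360. Worst-case = [-183.360 - 2.012, -183.360 + 2.282] = [-185.372, -181.078]. RSS = √0.633479 = 0.796.

nominal=-183.360 wc=[-185.372,-181.078] rss=0.796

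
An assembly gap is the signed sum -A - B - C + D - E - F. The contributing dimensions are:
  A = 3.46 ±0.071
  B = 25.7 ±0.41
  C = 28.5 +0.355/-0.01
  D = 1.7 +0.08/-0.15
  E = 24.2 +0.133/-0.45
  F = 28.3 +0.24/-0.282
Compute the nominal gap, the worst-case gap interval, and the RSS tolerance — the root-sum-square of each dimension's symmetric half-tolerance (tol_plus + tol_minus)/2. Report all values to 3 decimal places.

Stack each dimension's contribution:
  -A: nom -3.460 → Σnom=-3.460; wc +0.071/-0.071 → slack +0.071/-0.071; half-tol=0.071, Σhalf²=0.005041
  -B: nom -25.700 → Σnom=-29.160; wc +0.410/-0.410 → slack +0.481/-0.481; half-tol=0.410, Σhalf²=0.173141
  -C: nom -28.500 → Σnom=-57.660; wc +0.010/-0.355 → slack +0.491/-0.836; half-tol=0.182, Σhalf²=0.206447
  +D: nom +1.700 → Σnom=-55.960; wc +0.080/-0.150 → slack +0.571/-0.986; half-tol=0.115, Σhalf²=0.219672
  -E: nom -24.200 → Σnom=-80.160; wc +0.450/-0.133 → slack +1.021/-1.119; half-tol=0.291, Σhalf²=0.304644
  -F: nom -28.300 → Σnom=-108.460; wc +0.282/-0.240 → slack +1.303/-1.359; half-tol=0.261, Σhalf²=0.372765
Nominal = -108.460. Worst-case = [-108.460 - 1.359, -108.460 + 1.303] = [-109.819, -107.157]. RSS = √0.372765 = 0.611.

nominal=-108.460 wc=[-109.819,-107.157] rss=0.611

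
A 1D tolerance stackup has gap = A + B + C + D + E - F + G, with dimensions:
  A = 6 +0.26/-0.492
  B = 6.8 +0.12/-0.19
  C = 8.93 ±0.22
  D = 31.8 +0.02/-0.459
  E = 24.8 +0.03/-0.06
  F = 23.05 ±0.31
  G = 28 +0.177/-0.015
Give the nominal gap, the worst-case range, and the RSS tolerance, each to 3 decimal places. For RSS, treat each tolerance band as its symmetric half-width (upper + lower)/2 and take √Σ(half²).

Stack each dimension's contribution:
  +A: nom +6.000 → Σnom=6.000; wc +0.260/-0.492 → slack +0.260/-0.492; half-tol=0.376, Σhalf²=0.141376
  +B: nom +6.800 → Σnom=12.800; wc +0.120/-0.190 → slack +0.380/-0.682; half-tol=0.155, Σhalf²=0.165401
  +C: nom +8.930 → Σnom=21.730; wc +0.220/-0.220 → slack +0.600/-0.902; half-tol=0.220, Σhalf²=0.213801
  +D: nom +31.800 → Σnom=53.530; wc +0.020/-0.459 → slack +0.620/-1.361; half-tol=0.240, Σhalf²=0.271161
  +E: nom +24.800 → Σnom=78.330; wc +0.030/-0.060 → slack +0.650/-1.421; half-tol=0.045, Σhalf²=0.273186
  -F: nom -23.050 → Σnom=55.280; wc +0.310/-0.310 → slack +0.960/-1.731; half-tol=0.310, Σhalf²=0.369286
  +G: nom +28.000 → Σnom=83.280; wc +0.177/-0.015 → slack +1.137/-1.746; half-tol=0.096, Σhalf²=0.378502
Nominal = 83.280. Worst-case = [83.280 - 1.746, 83.280 + 1.137] = [81.534, 84.417]. RSS = √0.378502 = 0.615.

nominal=83.280 wc=[81.534,84.417] rss=0.615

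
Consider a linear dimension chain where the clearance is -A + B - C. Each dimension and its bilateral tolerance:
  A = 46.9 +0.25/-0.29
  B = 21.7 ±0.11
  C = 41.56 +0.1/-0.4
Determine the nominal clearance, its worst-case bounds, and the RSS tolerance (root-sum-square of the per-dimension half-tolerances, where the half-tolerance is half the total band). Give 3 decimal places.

Stack each dimension's contribution:
  -A: nom -46.900 → Σnom=-46.900; wc +0.290/-0.250 → slack +0.290/-0.250; half-tol=0.270, Σhalf²=0.072900
  +B: nom +21.700 → Σnom=-25.200; wc +0.110/-0.110 → slack +0.400/-0.360; half-tol=0.110, Σhalf²=0.085000
  -C: nom -41.560 → Σnom=-66.760; wc +0.400/-0.100 → slack +0.800/-0.460; half-tol=0.250, Σhalf²=0.147500
Nominal = -66.760. Worst-case = [-66.760 - 0.460, -66.760 + 0.800] = [-67.220, -65.960]. RSS = √0.147500 = 0.384.

nominal=-66.760 wc=[-67.220,-65.960] rss=0.384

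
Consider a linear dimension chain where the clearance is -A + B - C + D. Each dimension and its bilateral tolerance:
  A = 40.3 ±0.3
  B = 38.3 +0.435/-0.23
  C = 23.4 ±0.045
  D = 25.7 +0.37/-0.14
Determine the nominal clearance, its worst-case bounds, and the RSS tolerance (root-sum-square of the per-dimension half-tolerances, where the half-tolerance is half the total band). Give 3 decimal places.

nominal=0.300 wc=[-0.415,1.450] rss=0.517

Stack each dimension's contribution:
  -A: nom -40.300 → Σnom=-40.300; wc +0.300/-0.300 → slack +0.300/-0.300; half-tol=0.300, Σhalf²=0.090000
  +B: nom +38.300 → Σnom=-2.000; wc +0.435/-0.230 → slack +0.735/-0.530; half-tol=0.333, Σhalf²=0.200556
  -C: nom -23.400 → Σnom=-25.400; wc +0.045/-0.045 → slack +0.780/-0.575; half-tol=0.045, Σhalf²=0.202581
  +D: nom +25.700 → Σnom=0.300; wc +0.370/-0.140 → slack +1.150/-0.715; half-tol=0.255, Σhalf²=0.267606
Nominal = 0.300. Worst-case = [0.300 - 0.715, 0.300 + 1.150] = [-0.415, 1.450]. RSS = √0.267606 = 0.517.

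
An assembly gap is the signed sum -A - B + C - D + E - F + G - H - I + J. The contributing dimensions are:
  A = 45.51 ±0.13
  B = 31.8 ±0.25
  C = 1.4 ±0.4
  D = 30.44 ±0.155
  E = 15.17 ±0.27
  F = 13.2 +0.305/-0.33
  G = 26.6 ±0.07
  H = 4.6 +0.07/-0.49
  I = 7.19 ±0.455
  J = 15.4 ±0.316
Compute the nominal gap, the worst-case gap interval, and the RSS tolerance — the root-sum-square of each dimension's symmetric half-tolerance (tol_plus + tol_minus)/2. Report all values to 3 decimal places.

Stack each dimension's contribution:
  -A: nom -45.510 → Σnom=-45.510; wc +0.130/-0.130 → slack +0.130/-0.130; half-tol=0.130, Σhalf²=0.016900
  -B: nom -31.800 → Σnom=-77.310; wc +0.250/-0.250 → slack +0.380/-0.380; half-tol=0.250, Σhalf²=0.079400
  +C: nom +1.400 → Σnom=-75.910; wc +0.400/-0.400 → slack +0.780/-0.780; half-tol=0.400, Σhalf²=0.239400
  -D: nom -30.440 → Σnom=-106.350; wc +0.155/-0.155 → slack +0.935/-0.935; half-tol=0.155, Σhalf²=0.263425
  +E: nom +15.170 → Σnom=-91.180; wc +0.270/-0.270 → slack +1.205/-1.205; half-tol=0.270, Σhalf²=0.336325
  -F: nom -13.200 → Σnom=-104.380; wc +0.330/-0.305 → slack +1.535/-1.510; half-tol=0.318, Σhalf²=0.437131
  +G: nom +26.600 → Σnom=-77.780; wc +0.070/-0.070 → slack +1.605/-1.580; half-tol=0.070, Σhalf²=0.442031
  -H: nom -4.600 → Σnom=-82.380; wc +0.490/-0.070 → slack +2.095/-1.650; half-tol=0.280, Σhalf²=0.520431
  -I: nom -7.190 → Σnom=-89.570; wc +0.455/-0.455 → slack +2.550/-2.105; half-tol=0.455, Σhalf²=0.727456
  +J: nom +15.400 → Σnom=-74.170; wc +0.316/-0.316 → slack +2.866/-2.421; half-tol=0.316, Σhalf²=0.827312
Nominal = -74.170. Worst-case = [-74.170 - 2.421, -74.170 + 2.866] = [-76.591, -71.304]. RSS = √0.827312 = 0.910.

nominal=-74.170 wc=[-76.591,-71.304] rss=0.910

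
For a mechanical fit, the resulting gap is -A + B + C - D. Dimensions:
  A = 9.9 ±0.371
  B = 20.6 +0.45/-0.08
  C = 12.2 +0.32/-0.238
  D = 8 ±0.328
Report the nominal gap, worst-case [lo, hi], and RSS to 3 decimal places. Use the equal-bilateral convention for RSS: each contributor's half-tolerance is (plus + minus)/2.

Stack each dimension's contribution:
  -A: nom -9.900 → Σnom=-9.900; wc +0.371/-0.371 → slack +0.371/-0.371; half-tol=0.371, Σhalf²=0.137641
  +B: nom +20.600 → Σnom=10.700; wc +0.450/-0.080 → slack +0.821/-0.451; half-tol=0.265, Σhalf²=0.207866
  +C: nom +12.200 → Σnom=22.900; wc +0.320/-0.238 → slack +1.141/-0.689; half-tol=0.279, Σhalf²=0.285707
  -D: nom -8.000 → Σnom=14.900; wc +0.328/-0.328 → slack +1.469/-1.017; half-tol=0.328, Σhalf²=0.393291
Nominal = 14.900. Worst-case = [14.900 - 1.017, 14.900 + 1.469] = [13.883, 16.369]. RSS = √0.393291 = 0.627.

nominal=14.900 wc=[13.883,16.369] rss=0.627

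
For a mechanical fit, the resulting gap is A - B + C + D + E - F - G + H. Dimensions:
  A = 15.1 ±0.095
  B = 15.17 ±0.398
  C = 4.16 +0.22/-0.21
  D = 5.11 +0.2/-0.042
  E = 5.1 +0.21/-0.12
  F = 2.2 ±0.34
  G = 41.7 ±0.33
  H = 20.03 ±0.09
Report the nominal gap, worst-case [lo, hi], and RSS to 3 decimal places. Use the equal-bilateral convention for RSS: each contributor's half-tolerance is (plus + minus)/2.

Stack each dimension's contribution:
  +A: nom +15.100 → Σnom=15.100; wc +0.095/-0.095 → slack +0.095/-0.095; half-tol=0.095, Σhalf²=0.009025
  -B: nom -15.170 → Σnom=-0.070; wc +0.398/-0.398 → slack +0.493/-0.493; half-tol=0.398, Σhalf²=0.167429
  +C: nom +4.160 → Σnom=4.090; wc +0.220/-0.210 → slack +0.713/-0.703; half-tol=0.215, Σhalf²=0.213654
  +D: nom +5.110 → Σnom=9.200; wc +0.200/-0.042 → slack +0.913/-0.745; half-tol=0.121, Σhalf²=0.228295
  +E: nom +5.100 → Σnom=14.300; wc +0.210/-0.120 → slack +1.123/-0.865; half-tol=0.165, Σhalf²=0.255520
  -F: nom -2.200 → Σnom=12.100; wc +0.340/-0.340 → slack +1.463/-1.205; half-tol=0.340, Σhalf²=0.371120
  -G: nom -41.700 → Σnom=-29.600; wc +0.330/-0.330 → slack +1.793/-1.535; half-tol=0.330, Σhalf²=0.480020
  +H: nom +20.030 → Σnom=-9.570; wc +0.090/-0.090 → slack +1.883/-1.625; half-tol=0.090, Σhalf²=0.488120
Nominal = -9.570. Worst-case = [-9.570 - 1.625, -9.570 + 1.883] = [-11.195, -7.687]. RSS = √0.488120 = 0.699.

nominal=-9.570 wc=[-11.195,-7.687] rss=0.699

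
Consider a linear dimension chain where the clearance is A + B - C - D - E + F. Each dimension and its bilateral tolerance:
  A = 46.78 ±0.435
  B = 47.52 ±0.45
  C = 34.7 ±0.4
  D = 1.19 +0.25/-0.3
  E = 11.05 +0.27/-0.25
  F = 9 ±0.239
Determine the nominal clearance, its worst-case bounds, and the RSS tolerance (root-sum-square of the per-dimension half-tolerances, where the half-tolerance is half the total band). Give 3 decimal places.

Stack each dimension's contribution:
  +A: nom +46.780 → Σnom=46.780; wc +0.435/-0.435 → slack +0.435/-0.435; half-tol=0.435, Σhalf²=0.189225
  +B: nom +47.520 → Σnom=94.300; wc +0.450/-0.450 → slack +0.885/-0.885; half-tol=0.450, Σhalf²=0.391725
  -C: nom -34.700 → Σnom=59.600; wc +0.400/-0.400 → slack +1.285/-1.285; half-tol=0.400, Σhalf²=0.551725
  -D: nom -1.190 → Σnom=58.410; wc +0.300/-0.250 → slack +1.585/-1.535; half-tol=0.275, Σhalf²=0.627350
  -E: nom -11.050 → Σnom=47.360; wc +0.250/-0.270 → slack +1.835/-1.805; half-tol=0.260, Σhalf²=0.694950
  +F: nom +9.000 → Σnom=56.360; wc +0.239/-0.239 → slack +2.074/-2.044; half-tol=0.239, Σhalf²=0.752071
Nominal = 56.360. Worst-case = [56.360 - 2.044, 56.360 + 2.074] = [54.316, 58.434]. RSS = √0.752071 = 0.867.

nominal=56.360 wc=[54.316,58.434] rss=0.867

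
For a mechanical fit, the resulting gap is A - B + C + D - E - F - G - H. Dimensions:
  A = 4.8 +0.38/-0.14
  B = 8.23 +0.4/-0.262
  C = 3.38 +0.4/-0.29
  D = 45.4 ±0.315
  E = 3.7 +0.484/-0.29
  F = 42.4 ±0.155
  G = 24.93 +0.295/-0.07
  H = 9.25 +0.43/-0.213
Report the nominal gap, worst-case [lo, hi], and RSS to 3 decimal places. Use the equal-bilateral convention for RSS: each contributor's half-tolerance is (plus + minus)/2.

Stack each dimension's contribution:
  +A: nom +4.800 → Σnom=4.800; wc +0.380/-0.140 → slack +0.380/-0.140; half-tol=0.260, Σhalf²=0.067600
  -B: nom -8.230 → Σnom=-3.430; wc +0.262/-0.400 → slack +0.642/-0.540; half-tol=0.331, Σhalf²=0.177161
  +C: nom +3.380 → Σnom=-0.050; wc +0.400/-0.290 → slack +1.042/-0.830; half-tol=0.345, Σhalf²=0.296186
  +D: nom +45.400 → Σnom=45.350; wc +0.315/-0.315 → slack +1.357/-1.145; half-tol=0.315, Σhalf²=0.395411
  -E: nom -3.700 → Σnom=41.650; wc +0.290/-0.484 → slack +1.647/-1.629; half-tol=0.387, Σhalf²=0.545180
  -F: nom -42.400 → Σnom=-0.750; wc +0.155/-0.155 → slack +1.802/-1.784; half-tol=0.155, Σhalf²=0.569205
  -G: nom -24.930 → Σnom=-25.680; wc +0.070/-0.295 → slack +1.872/-2.079; half-tol=0.182, Σhalf²=0.602511
  -H: nom -9.250 → Σnom=-34.930; wc +0.213/-0.430 → slack +2.085/-2.509; half-tol=0.322, Σhalf²=0.705873
Nominal = -34.930. Worst-case = [-34.930 - 2.509, -34.930 + 2.085] = [-37.439, -32.845]. RSS = √0.705873 = 0.840.

nominal=-34.930 wc=[-37.439,-32.845] rss=0.840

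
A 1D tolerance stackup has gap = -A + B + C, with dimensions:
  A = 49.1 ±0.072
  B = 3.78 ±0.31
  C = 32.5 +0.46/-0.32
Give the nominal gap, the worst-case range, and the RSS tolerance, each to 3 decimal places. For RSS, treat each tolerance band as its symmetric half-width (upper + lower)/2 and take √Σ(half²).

Stack each dimension's contribution:
  -A: nom -49.100 → Σnom=-49.100; wc +0.072/-0.072 → slack +0.072/-0.072; half-tol=0.072, Σhalf²=0.005184
  +B: nom +3.780 → Σnom=-45.320; wc +0.310/-0.310 → slack +0.382/-0.382; half-tol=0.310, Σhalf²=0.101284
  +C: nom +32.500 → Σnom=-12.820; wc +0.460/-0.320 → slack +0.842/-0.702; half-tol=0.390, Σhalf²=0.253384
Nominal = -12.820. Worst-case = [-12.820 - 0.702, -12.820 + 0.842] = [-13.522, -11.978]. RSS = √0.253384 = 0.503.

nominal=-12.820 wc=[-13.522,-11.978] rss=0.503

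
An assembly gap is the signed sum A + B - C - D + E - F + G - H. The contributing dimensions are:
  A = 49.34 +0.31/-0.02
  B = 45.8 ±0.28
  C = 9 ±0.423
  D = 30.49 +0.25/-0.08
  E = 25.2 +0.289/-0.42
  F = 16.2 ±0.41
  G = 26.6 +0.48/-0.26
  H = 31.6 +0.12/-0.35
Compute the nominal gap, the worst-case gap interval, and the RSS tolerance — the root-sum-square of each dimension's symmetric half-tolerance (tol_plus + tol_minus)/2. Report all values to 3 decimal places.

nominal=59.650 wc=[57.467,62.272] rss=0.893

Stack each dimension's contribution:
  +A: nom +49.340 → Σnom=49.340; wc +0.310/-0.020 → slack +0.310/-0.020; half-tol=0.165, Σhalf²=0.027225
  +B: nom +45.800 → Σnom=95.140; wc +0.280/-0.280 → slack +0.590/-0.300; half-tol=0.280, Σhalf²=0.105625
  -C: nom -9.000 → Σnom=86.140; wc +0.423/-0.423 → slack +1.013/-0.723; half-tol=0.423, Σhalf²=0.284554
  -D: nom -30.490 → Σnom=55.650; wc +0.080/-0.250 → slack +1.093/-0.973; half-tol=0.165, Σhalf²=0.311779
  +E: nom +25.200 → Σnom=80.850; wc +0.289/-0.420 → slack +1.382/-1.393; half-tol=0.354, Σhalf²=0.437449
  -F: nom -16.200 → Σnom=64.650; wc +0.410/-0.410 → slack +1.792/-1.803; half-tol=0.410, Σhalf²=0.605549
  +G: nom +26.600 → Σnom=91.250; wc +0.480/-0.260 → slack +2.272/-2.063; half-tol=0.370, Σhalf²=0.742449
  -H: nom -31.600 → Σnom=59.650; wc +0.350/-0.120 → slack +2.622/-2.183; half-tol=0.235, Σhalf²=0.797674
Nominal = 59.650. Worst-case = [59.650 - 2.183, 59.650 + 2.622] = [57.467, 62.272]. RSS = √0.797674 = 0.893.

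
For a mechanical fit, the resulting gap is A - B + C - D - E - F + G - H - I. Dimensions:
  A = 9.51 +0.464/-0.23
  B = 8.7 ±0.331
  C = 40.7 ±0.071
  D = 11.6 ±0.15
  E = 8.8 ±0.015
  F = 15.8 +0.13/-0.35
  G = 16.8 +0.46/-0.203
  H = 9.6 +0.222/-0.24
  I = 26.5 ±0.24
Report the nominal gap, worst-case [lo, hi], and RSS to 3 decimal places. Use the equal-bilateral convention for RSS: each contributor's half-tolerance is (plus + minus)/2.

nominal=-13.990 wc=[-15.582,-11.669] rss=0.732

Stack each dimension's contribution:
  +A: nom +9.510 → Σnom=9.510; wc +0.464/-0.230 → slack +0.464/-0.230; half-tol=0.347, Σhalf²=0.120409
  -B: nom -8.700 → Σnom=0.810; wc +0.331/-0.331 → slack +0.795/-0.561; half-tol=0.331, Σhalf²=0.229970
  +C: nom +40.700 → Σnom=41.510; wc +0.071/-0.071 → slack +0.866/-0.632; half-tol=0.071, Σhalf²=0.235011
  -D: nom -11.600 → Σnom=29.910; wc +0.150/-0.150 → slack +1.016/-0.782; half-tol=0.150, Σhalf²=0.257511
  -E: nom -8.800 → Σnom=21.110; wc +0.015/-0.015 → slack +1.031/-0.797; half-tol=0.015, Σhalf²=0.257736
  -F: nom -15.800 → Σnom=5.310; wc +0.350/-0.130 → slack +1.381/-0.927; half-tol=0.240, Σhalf²=0.315336
  +G: nom +16.800 → Σnom=22.110; wc +0.460/-0.203 → slack +1.841/-1.130; half-tol=0.332, Σhalf²=0.425228
  -H: nom -9.600 → Σnom=12.510; wc +0.240/-0.222 → slack +2.081/-1.352; half-tol=0.231, Σhalf²=0.478589
  -I: nom -26.500 → Σnom=-13.990; wc +0.240/-0.240 → slack +2.321/-1.592; half-tol=0.240, Σhalf²=0.536189
Nominal = -13.990. Worst-case = [-13.990 - 1.592, -13.990 + 2.321] = [-15.582, -11.669]. RSS = √0.536189 = 0.732.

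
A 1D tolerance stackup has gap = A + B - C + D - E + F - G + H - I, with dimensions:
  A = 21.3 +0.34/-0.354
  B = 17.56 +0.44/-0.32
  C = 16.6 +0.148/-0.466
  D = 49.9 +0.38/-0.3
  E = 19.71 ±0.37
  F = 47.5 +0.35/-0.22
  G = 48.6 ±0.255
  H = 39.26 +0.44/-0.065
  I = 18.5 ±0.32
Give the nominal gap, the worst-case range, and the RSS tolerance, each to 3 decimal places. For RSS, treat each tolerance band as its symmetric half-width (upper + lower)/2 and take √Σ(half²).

Stack each dimension's contribution:
  +A: nom +21.300 → Σnom=21.300; wc +0.340/-0.354 → slack +0.340/-0.354; half-tol=0.347, Σhalf²=0.120409
  +B: nom +17.560 → Σnom=38.860; wc +0.440/-0.320 → slack +0.780/-0.674; half-tol=0.380, Σhalf²=0.264809
  -C: nom -16.600 → Σnom=22.260; wc +0.466/-0.148 → slack +1.246/-0.822; half-tol=0.307, Σhalf²=0.359058
  +D: nom +49.900 → Σnom=72.160; wc +0.380/-0.300 → slack +1.626/-1.122; half-tol=0.340, Σhalf²=0.474658
  -E: nom -19.710 → Σnom=52.450; wc +0.370/-0.370 → slack +1.996/-1.492; half-tol=0.370, Σhalf²=0.611558
  +F: nom +47.500 → Σnom=99.950; wc +0.350/-0.220 → slack +2.346/-1.712; half-tol=0.285, Σhalf²=0.692783
  -G: nom -48.600 → Σnom=51.350; wc +0.255/-0.255 → slack +2.601/-1.967; half-tol=0.255, Σhalf²=0.757808
  +H: nom +39.260 → Σnom=90.610; wc +0.440/-0.065 → slack +3.041/-2.032; half-tol=0.253, Σhalf²=0.821564
  -I: nom -18.500 → Σnom=72.110; wc +0.320/-0.320 → slack +3.361/-2.352; half-tol=0.320, Σhalf²=0.923964
Nominal = 72.110. Worst-case = [72.110 - 2.352, 72.110 + 3.361] = [69.758, 75.471]. RSS = √0.923964 = 0.961.

nominal=72.110 wc=[69.758,75.471] rss=0.961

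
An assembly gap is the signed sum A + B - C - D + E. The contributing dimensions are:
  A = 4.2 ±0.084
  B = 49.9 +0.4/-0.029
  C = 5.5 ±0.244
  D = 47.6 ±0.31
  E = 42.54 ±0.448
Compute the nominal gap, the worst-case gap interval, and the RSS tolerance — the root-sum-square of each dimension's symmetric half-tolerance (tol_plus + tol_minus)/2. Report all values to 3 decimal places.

Stack each dimension's contribution:
  +A: nom +4.200 → Σnom=4.200; wc +0.084/-0.084 → slack +0.084/-0.084; half-tol=0.084, Σhalf²=0.007056
  +B: nom +49.900 → Σnom=54.100; wc +0.400/-0.029 → slack +0.484/-0.113; half-tol=0.215, Σhalf²=0.053066
  -C: nom -5.500 → Σnom=48.600; wc +0.244/-0.244 → slack +0.728/-0.357; half-tol=0.244, Σhalf²=0.112602
  -D: nom -47.600 → Σnom=1.000; wc +0.310/-0.310 → slack +1.038/-0.667; half-tol=0.310, Σhalf²=0.208702
  +E: nom +42.540 → Σnom=43.540; wc +0.448/-0.448 → slack +1.486/-1.115; half-tol=0.448, Σhalf²=0.409406
Nominal = 43.540. Worst-case = [43.540 - 1.115, 43.540 + 1.486] = [42.425, 45.026]. RSS = √0.409406 = 0.640.

nominal=43.540 wc=[42.425,45.026] rss=0.640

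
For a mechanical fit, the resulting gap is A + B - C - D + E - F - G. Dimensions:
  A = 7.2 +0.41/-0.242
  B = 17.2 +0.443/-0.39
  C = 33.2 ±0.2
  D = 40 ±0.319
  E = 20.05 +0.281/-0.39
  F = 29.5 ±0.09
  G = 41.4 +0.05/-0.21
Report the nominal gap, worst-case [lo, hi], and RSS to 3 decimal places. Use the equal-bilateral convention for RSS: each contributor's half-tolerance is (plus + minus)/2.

Stack each dimension's contribution:
  +A: nom +7.200 → Σnom=7.200; wc +0.410/-0.242 → slack +0.410/-0.242; half-tol=0.326, Σhalf²=0.106276
  +B: nom +17.200 → Σnom=24.400; wc +0.443/-0.390 → slack +0.853/-0.632; half-tol=0.416, Σhalf²=0.279748
  -C: nom -33.200 → Σnom=-8.800; wc +0.200/-0.200 → slack +1.053/-0.832; half-tol=0.200, Σhalf²=0.319748
  -D: nom -40.000 → Σnom=-48.800; wc +0.319/-0.319 → slack +1.372/-1.151; half-tol=0.319, Σhalf²=0.421509
  +E: nom +20.050 → Σnom=-28.750; wc +0.281/-0.390 → slack +1.653/-1.541; half-tol=0.336, Σhalf²=0.534069
  -F: nom -29.500 → Σnom=-58.250; wc +0.090/-0.090 → slack +1.743/-1.631; half-tol=0.090, Σhalf²=0.542169
  -G: nom -41.400 → Σnom=-99.650; wc +0.210/-0.050 → slack +1.953/-1.681; half-tol=0.130, Σhalf²=0.559069
Nominal = -99.650. Worst-case = [-99.650 - 1.681, -99.650 + 1.953] = [-101.331, -97.697]. RSS = √0.559069 = 0.748.

nominal=-99.650 wc=[-101.331,-97.697] rss=0.748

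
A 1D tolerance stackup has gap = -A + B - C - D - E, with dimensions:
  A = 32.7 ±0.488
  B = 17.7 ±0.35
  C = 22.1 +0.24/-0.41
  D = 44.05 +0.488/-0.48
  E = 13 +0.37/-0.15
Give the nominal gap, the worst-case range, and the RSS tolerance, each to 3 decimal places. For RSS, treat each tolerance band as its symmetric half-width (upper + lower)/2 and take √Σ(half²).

nominal=-94.150 wc=[-96.086,-92.272] rss=0.876

Stack each dimension's contribution:
  -A: nom -32.700 → Σnom=-32.700; wc +0.488/-0.488 → slack +0.488/-0.488; half-tol=0.488, Σhalf²=0.238144
  +B: nom +17.700 → Σnom=-15.000; wc +0.350/-0.350 → slack +0.838/-0.838; half-tol=0.350, Σhalf²=0.360644
  -C: nom -22.100 → Σnom=-37.100; wc +0.410/-0.240 → slack +1.248/-1.078; half-tol=0.325, Σhalf²=0.466269
  -D: nom -44.050 → Σnom=-81.150; wc +0.480/-0.488 → slack +1.728/-1.566; half-tol=0.484, Σhalf²=0.700525
  -E: nom -13.000 → Σnom=-94.150; wc +0.150/-0.370 → slack +1.878/-1.936; half-tol=0.260, Σhalf²=0.768125
Nominal = -94.150. Worst-case = [-94.150 - 1.936, -94.150 + 1.878] = [-96.086, -92.272]. RSS = √0.768125 = 0.876.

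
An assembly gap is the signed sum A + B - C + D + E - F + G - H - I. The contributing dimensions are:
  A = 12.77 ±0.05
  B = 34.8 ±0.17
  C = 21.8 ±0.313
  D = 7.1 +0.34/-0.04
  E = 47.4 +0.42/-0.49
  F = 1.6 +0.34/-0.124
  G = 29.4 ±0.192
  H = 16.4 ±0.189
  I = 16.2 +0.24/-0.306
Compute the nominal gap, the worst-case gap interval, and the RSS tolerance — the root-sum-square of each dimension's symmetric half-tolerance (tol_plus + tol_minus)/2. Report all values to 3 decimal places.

Stack each dimension's contribution:
  +A: nom +12.770 → Σnom=12.770; wc +0.050/-0.050 → slack +0.050/-0.050; half-tol=0.050, Σhalf²=0.002500
  +B: nom +34.800 → Σnom=47.570; wc +0.170/-0.170 → slack +0.220/-0.220; half-tol=0.170, Σhalf²=0.031400
  -C: nom -21.800 → Σnom=25.770; wc +0.313/-0.313 → slack +0.533/-0.533; half-tol=0.313, Σhalf²=0.129369
  +D: nom +7.100 → Σnom=32.870; wc +0.340/-0.040 → slack +0.873/-0.573; half-tol=0.190, Σhalf²=0.165469
  +E: nom +47.400 → Σnom=80.270; wc +0.420/-0.490 → slack +1.293/-1.063; half-tol=0.455, Σhalf²=0.372494
  -F: nom -1.600 → Σnom=78.670; wc +0.124/-0.340 → slack +1.417/-1.403; half-tol=0.232, Σhalf²=0.426318
  +G: nom +29.400 → Σnom=108.070; wc +0.192/-0.192 → slack +1.609/-1.595; half-tol=0.192, Σhalf²=0.463182
  -H: nom -16.400 → Σnom=91.670; wc +0.189/-0.189 → slack +1.798/-1.784; half-tol=0.189, Σhalf²=0.498903
  -I: nom -16.200 → Σnom=75.470; wc +0.306/-0.240 → slack +2.104/-2.024; half-tol=0.273, Σhalf²=0.573432
Nominal = 75.470. Worst-case = [75.470 - 2.024, 75.470 + 2.104] = [73.446, 77.574]. RSS = √0.573432 = 0.757.

nominal=75.470 wc=[73.446,77.574] rss=0.757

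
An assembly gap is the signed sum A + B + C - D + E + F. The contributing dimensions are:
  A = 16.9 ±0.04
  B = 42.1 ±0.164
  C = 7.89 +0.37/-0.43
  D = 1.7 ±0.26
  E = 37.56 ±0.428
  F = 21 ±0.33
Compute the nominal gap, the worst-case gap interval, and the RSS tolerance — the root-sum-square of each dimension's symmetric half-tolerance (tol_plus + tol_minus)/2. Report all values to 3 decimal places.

Stack each dimension's contribution:
  +A: nom +16.900 → Σnom=16.900; wc +0.040/-0.040 → slack +0.040/-0.040; half-tol=0.040, Σhalf²=0.001600
  +B: nom +42.100 → Σnom=59.000; wc +0.164/-0.164 → slack +0.204/-0.204; half-tol=0.164, Σhalf²=0.028496
  +C: nom +7.890 → Σnom=66.890; wc +0.370/-0.430 → slack +0.574/-0.634; half-tol=0.400, Σhalf²=0.188496
  -D: nom -1.700 → Σnom=65.190; wc +0.260/-0.260 → slack +0.834/-0.894; half-tol=0.260, Σhalf²=0.256096
  +E: nom +37.560 → Σnom=102.750; wc +0.428/-0.428 → slack +1.262/-1.322; half-tol=0.428, Σhalf²=0.439280
  +F: nom +21.000 → Σnom=123.750; wc +0.330/-0.330 → slack +1.592/-1.652; half-tol=0.330, Σhalf²=0.548180
Nominal = 123.750. Worst-case = [123.750 - 1.652, 123.750 + 1.592] = [122.098, 125.342]. RSS = √0.548180 = 0.740.

nominal=123.750 wc=[122.098,125.342] rss=0.740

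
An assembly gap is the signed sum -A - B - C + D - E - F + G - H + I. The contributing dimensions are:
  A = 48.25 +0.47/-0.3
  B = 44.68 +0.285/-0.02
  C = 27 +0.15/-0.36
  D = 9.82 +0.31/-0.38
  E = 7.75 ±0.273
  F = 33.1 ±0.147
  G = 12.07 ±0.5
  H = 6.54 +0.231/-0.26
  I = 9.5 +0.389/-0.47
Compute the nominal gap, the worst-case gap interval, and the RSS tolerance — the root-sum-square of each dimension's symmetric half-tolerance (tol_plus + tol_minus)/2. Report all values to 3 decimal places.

Stack each dimension's contribution:
  -A: nom -48.250 → Σnom=-48.250; wc +0.300/-0.470 → slack +0.300/-0.470; half-tol=0.385, Σhalf²=0.148225
  -B: nom -44.680 → Σnom=-92.930; wc +0.020/-0.285 → slack +0.320/-0.755; half-tol=0.152, Σhalf²=0.171481
  -C: nom -27.000 → Σnom=-119.930; wc +0.360/-0.150 → slack +0.680/-0.905; half-tol=0.255, Σhalf²=0.236506
  +D: nom +9.820 → Σnom=-110.110; wc +0.310/-0.380 → slack +0.990/-1.285; half-tol=0.345, Σhalf²=0.355531
  -E: nom -7.750 → Σnom=-117.860; wc +0.273/-0.273 → slack +1.263/-1.558; half-tol=0.273, Σhalf²=0.430060
  -F: nom -33.100 → Σnom=-150.960; wc +0.147/-0.147 → slack +1.410/-1.705; half-tol=0.147, Σhalf²=0.451669
  +G: nom +12.070 → Σnom=-138.890; wc +0.500/-0.500 → slack +1.910/-2.205; half-tol=0.500, Σhalf²=0.701669
  -H: nom -6.540 → Σnom=-145.430; wc +0.260/-0.231 → slack +2.170/-2.436; half-tol=0.245, Σhalf²=0.761939
  +I: nom +9.500 → Σnom=-135.930; wc +0.389/-0.470 → slack +2.559/-2.906; half-tol=0.429, Σhalf²=0.946410
Nominal = -135.930. Worst-case = [-135.930 - 2.906, -135.930 + 2.559] = [-138.836, -133.371]. RSS = √0.946410 = 0.973.

nominal=-135.930 wc=[-138.836,-133.371] rss=0.973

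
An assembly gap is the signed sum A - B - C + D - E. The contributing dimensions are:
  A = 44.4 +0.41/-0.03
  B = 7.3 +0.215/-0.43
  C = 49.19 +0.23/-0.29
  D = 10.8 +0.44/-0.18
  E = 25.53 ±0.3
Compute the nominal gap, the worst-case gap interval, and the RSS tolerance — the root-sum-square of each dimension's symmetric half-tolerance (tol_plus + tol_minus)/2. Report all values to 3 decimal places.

Stack each dimension's contribution:
  +A: nom +44.400 → Σnom=44.400; wc +0.410/-0.030 → slack +0.410/-0.030; half-tol=0.220, Σhalf²=0.048400
  -B: nom -7.300 → Σnom=37.100; wc +0.430/-0.215 → slack +0.840/-0.245; half-tol=0.323, Σhalf²=0.152406
  -C: nom -49.190 → Σnom=-12.090; wc +0.290/-0.230 → slack +1.130/-0.475; half-tol=0.260, Σhalf²=0.220006
  +D: nom +10.800 → Σnom=-1.290; wc +0.440/-0.180 → slack +1.570/-0.655; half-tol=0.310, Σhalf²=0.316106
  -E: nom -25.530 → Σnom=-26.820; wc +0.300/-0.300 → slack +1.870/-0.955; half-tol=0.300, Σhalf²=0.406106
Nominal = -26.820. Worst-case = [-26.820 - 0.955, -26.820 + 1.870] = [-27.775, -24.950]. RSS = √0.406106 = 0.637.

nominal=-26.820 wc=[-27.775,-24.950] rss=0.637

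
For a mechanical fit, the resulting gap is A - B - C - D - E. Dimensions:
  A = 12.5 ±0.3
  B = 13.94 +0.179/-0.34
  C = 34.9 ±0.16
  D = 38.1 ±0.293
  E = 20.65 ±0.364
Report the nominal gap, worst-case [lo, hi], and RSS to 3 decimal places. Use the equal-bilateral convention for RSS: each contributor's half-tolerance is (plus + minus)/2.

nominal=-95.090 wc=[-96.386,-93.633] rss=0.633

Stack each dimension's contribution:
  +A: nom +12.500 → Σnom=12.500; wc +0.300/-0.300 → slack +0.300/-0.300; half-tol=0.300, Σhalf²=0.090000
  -B: nom -13.940 → Σnom=-1.440; wc +0.340/-0.179 → slack +0.640/-0.479; half-tol=0.260, Σhalf²=0.157340
  -C: nom -34.900 → Σnom=-36.340; wc +0.160/-0.160 → slack +0.800/-0.639; half-tol=0.160, Σhalf²=0.182940
  -D: nom -38.100 → Σnom=-74.440; wc +0.293/-0.293 → slack +1.093/-0.932; half-tol=0.293, Σhalf²=0.268789
  -E: nom -20.650 → Σnom=-95.090; wc +0.364/-0.364 → slack +1.457/-1.296; half-tol=0.364, Σhalf²=0.401285
Nominal = -95.090. Worst-case = [-95.090 - 1.296, -95.090 + 1.457] = [-96.386, -93.633]. RSS = √0.401285 = 0.633.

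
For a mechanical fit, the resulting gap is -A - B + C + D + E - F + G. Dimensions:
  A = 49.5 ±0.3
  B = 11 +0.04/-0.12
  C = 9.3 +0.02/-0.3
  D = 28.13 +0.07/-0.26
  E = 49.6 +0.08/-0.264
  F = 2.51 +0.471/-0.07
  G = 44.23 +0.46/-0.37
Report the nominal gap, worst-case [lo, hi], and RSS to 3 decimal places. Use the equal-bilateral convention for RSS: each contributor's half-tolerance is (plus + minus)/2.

nominal=68.250 wc=[66.245,69.370] rss=0.651

Stack each dimension's contribution:
  -A: nom -49.500 → Σnom=-49.500; wc +0.300/-0.300 → slack +0.300/-0.300; half-tol=0.300, Σhalf²=0.090000
  -B: nom -11.000 → Σnom=-60.500; wc +0.120/-0.040 → slack +0.420/-0.340; half-tol=0.080, Σhalf²=0.096400
  +C: nom +9.300 → Σnom=-51.200; wc +0.020/-0.300 → slack +0.440/-0.640; half-tol=0.160, Σhalf²=0.122000
  +D: nom +28.130 → Σnom=-23.070; wc +0.070/-0.260 → slack +0.510/-0.900; half-tol=0.165, Σhalf²=0.149225
  +E: nom +49.600 → Σnom=26.530; wc +0.080/-0.264 → slack +0.590/-1.164; half-tol=0.172, Σhalf²=0.178809
  -F: nom -2.510 → Σnom=24.020; wc +0.070/-0.471 → slack +0.660/-1.635; half-tol=0.270, Σhalf²=0.251979
  +G: nom +44.230 → Σnom=68.250; wc +0.460/-0.370 → slack +1.120/-2.005; half-tol=0.415, Σhalf²=0.424204
Nominal = 68.250. Worst-case = [68.250 - 2.005, 68.250 + 1.120] = [66.245, 69.370]. RSS = √0.424204 = 0.651.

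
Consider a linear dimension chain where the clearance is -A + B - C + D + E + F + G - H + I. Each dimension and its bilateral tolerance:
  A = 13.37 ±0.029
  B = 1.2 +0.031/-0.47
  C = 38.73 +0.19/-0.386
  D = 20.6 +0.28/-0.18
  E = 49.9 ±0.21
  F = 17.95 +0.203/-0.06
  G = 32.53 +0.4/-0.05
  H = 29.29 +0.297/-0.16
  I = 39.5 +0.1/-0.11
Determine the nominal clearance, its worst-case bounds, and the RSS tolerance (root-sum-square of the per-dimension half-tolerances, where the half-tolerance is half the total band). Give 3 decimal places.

nominal=80.290 wc=[78.694,82.089] rss=0.612

Stack each dimension's contribution:
  -A: nom -13.370 → Σnom=-13.370; wc +0.029/-0.029 → slack +0.029/-0.029; half-tol=0.029, Σhalf²=0.000841
  +B: nom +1.200 → Σnom=-12.170; wc +0.031/-0.470 → slack +0.060/-0.499; half-tol=0.251, Σhalf²=0.063591
  -C: nom -38.730 → Σnom=-50.900; wc +0.386/-0.190 → slack +0.446/-0.689; half-tol=0.288, Σhalf²=0.146535
  +D: nom +20.600 → Σnom=-30.300; wc +0.280/-0.180 → slack +0.726/-0.869; half-tol=0.230, Σhalf²=0.199435
  +E: nom +49.900 → Σnom=19.600; wc +0.210/-0.210 → slack +0.936/-1.079; half-tol=0.210, Σhalf²=0.243535
  +F: nom +17.950 → Σnom=37.550; wc +0.203/-0.060 → slack +1.139/-1.139; half-tol=0.132, Σhalf²=0.260827
  +G: nom +32.530 → Σnom=70.080; wc +0.400/-0.050 → slack +1.539/-1.189; half-tol=0.225, Σhalf²=0.311453
  -H: nom -29.290 → Σnom=40.790; wc +0.160/-0.297 → slack +1.699/-1.486; half-tol=0.228, Σhalf²=0.363665
  +I: nom +39.500 → Σnom=80.290; wc +0.100/-0.110 → slack +1.799/-1.596; half-tol=0.105, Σhalf²=0.374690
Nominal = 80.290. Worst-case = [80.290 - 1.596, 80.290 + 1.799] = [78.694, 82.089]. RSS = √0.374690 = 0.612.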